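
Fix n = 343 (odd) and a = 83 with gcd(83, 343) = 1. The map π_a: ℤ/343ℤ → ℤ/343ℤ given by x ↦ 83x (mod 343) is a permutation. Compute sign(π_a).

-1

Trace 342: π^k(342) = [342, 260, 314, 337, 188, 169, 307] for k=0..6.
10 cycles of lengths [98, 98, 98, 14, 14, 14, 2, 2, 2, 1].
343 − 10 = 333 transpositions; sign(π) = (−1)^333 = -1.
Check: (83/343) = -1 by Zolotarev.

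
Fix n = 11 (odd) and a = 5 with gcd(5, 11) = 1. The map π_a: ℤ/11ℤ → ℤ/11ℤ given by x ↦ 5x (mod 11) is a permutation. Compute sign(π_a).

Orbit of 4 under x↦5x: [4, 9, 1, 5, 3]… (length divides ord_11(5)).
π_5 has 3 disjoint cycles with lengths [5, 5, 1] on {0,…,10}.
n − c = 11 − 3 = 8; sign = (−1)^8 = +1.
Check: (5/11) = +1 by Zolotarev.

+1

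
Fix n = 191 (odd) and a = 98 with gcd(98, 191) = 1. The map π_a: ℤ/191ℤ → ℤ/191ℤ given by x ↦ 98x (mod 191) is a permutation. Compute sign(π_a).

Trace 5: π^k(5) = [5, 108, 79, 102, 64, 160, 18] for k=0..6.
The orbit structure of x ↦ 98x mod 191: 3 orbits of sizes [95, 95, 1].
Σ(ℓ_i−1) = 191−3 = 188; sign = (−1)^188 = +1.

+1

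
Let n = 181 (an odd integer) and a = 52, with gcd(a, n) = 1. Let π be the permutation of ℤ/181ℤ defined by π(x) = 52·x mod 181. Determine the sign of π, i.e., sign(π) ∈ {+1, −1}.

+1

Orbit of 169 under x↦52x: [169, 100, 132, 167, 177, 154, 44]… (length divides ord_181(52)).
The orbit structure of x ↦ 52x mod 181: 3 orbits of sizes [90, 90, 1].
3 cycles on 181: each ℓ→(−1)^(ℓ−1), product (−1)^178 = +1.
Check: (52/181) = +1 by Zolotarev.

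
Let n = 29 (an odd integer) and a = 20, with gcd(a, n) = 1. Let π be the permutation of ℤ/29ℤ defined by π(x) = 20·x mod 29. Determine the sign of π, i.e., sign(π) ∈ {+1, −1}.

+1

Orbit of 1 under x↦20x: [1, 20, 23, 25, 7, 24, 16]… (length divides ord_29(20)).
5 cycles of lengths [7, 7, 7, 7, 1].
sign(π) = (−1)^{n − #cycles} = (−1)^{29−5} = (−1)^24 = +1.
(20|29)_J = +1 (Zolotarev's lemma cross-check).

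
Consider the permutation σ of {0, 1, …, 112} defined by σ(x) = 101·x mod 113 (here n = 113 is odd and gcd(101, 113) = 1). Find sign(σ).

-1

Trace 49: π^k(49) = [49, 90, 50, 78, 81, 45, 25] for k=0..6.
The orbit structure of x ↦ 101x mod 113: 2 orbits of sizes [112, 1].
n − c = 113 − 2 = 111; sign = (−1)^111 = -1.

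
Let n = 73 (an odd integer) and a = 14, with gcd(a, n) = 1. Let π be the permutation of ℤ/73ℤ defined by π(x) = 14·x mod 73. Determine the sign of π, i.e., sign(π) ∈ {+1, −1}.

Trace 66: π^k(66) = [66, 48, 15, 64, 20, 61, 51] for k=0..6.
Cycle type of π: 72 + 1; total 2 cycles.
With 2 cycles on 73 points, sign = (−1)^{73−2} = -1.

-1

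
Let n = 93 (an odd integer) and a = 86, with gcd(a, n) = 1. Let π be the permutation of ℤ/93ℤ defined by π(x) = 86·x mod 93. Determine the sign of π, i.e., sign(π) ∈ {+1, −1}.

+1

Trace 86: π^k(86) = [86, 49, 29, 76, 26, 4, 65] for k=0..6.
π_86 has 5 disjoint cycles with lengths [30, 30, 30, 2, 1] on {0,…,92}.
n − c = 93 − 5 = 88; sign = (−1)^88 = +1.
Via Zolotarev, sign(π_{86}) = (86|93) = +1.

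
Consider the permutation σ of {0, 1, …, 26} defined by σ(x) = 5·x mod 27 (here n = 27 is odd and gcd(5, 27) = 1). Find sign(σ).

Trace 23: π^k(23) = [23, 7, 8, 13, 11, 1, 5] for k=0..6.
Cycle lengths of π_5 on ℤ/27ℤ: [18, 6, 2, 1]; 4 cycles in total.
Σ(ℓ_i−1) = 27−4 = 23; sign = (−1)^23 = -1.

-1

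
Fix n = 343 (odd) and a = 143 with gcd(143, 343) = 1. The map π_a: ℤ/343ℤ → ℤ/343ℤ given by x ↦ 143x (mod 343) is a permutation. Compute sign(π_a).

-1

Trace 170: π^k(170) = [170, 300, 25, 145, 155, 213, 275] for k=0..6.
The orbit structure of x ↦ 143x mod 343: 4 orbits of sizes [294, 42, 6, 1].
sign(π) = (−1)^{n − #cycles} = (−1)^{343−4} = (−1)^339 = -1.
Zolotarev: (143|343) = -1, matching the cycle-count sign.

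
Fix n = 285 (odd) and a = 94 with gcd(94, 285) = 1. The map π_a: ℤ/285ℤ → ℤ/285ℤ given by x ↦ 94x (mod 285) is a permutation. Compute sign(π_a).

Orbit of 94 under x↦94x: [94, 1]… (length divides ord_285(94)).
Cycle type of π: 2×141 + 1×3; total 144 cycles.
n − c = 285 − 144 = 141; sign = (−1)^141 = -1.
(94|285)_J = -1 (Zolotarev's lemma cross-check).

-1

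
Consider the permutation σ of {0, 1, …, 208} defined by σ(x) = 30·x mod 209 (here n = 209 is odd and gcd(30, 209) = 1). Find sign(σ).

-1

Trace 45: π^k(45) = [45, 96, 163, 83, 191, 87, 102] for k=0..6.
Decompose π into cycles: lengths [30, 30, 30, 30, 30, 30, 10, 3, 3, 3, 3, 3, 3, 1] (14 cycles, including the fixed point 0).
14 cycles on 209: each ℓ→(−1)^(ℓ−1), product (−1)^195 = -1.
Check: (30/209) = -1 by Zolotarev.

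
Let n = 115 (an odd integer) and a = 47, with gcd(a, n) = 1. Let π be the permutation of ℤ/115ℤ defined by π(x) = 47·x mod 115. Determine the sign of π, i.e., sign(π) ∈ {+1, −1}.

Start at x=93: 93 → 1 → 47 → 24 → 93 (one orbit).
46 cycles of lengths [4, 4, 4, 4, 4, 4, 4, 4, 4, 4, 4, 4, 4, 4, 4, 4, 4, 4, 4, 4, 4, 4, 4, 1, 1, 1, 1, 1, 1, 1, 1, 1, 1, 1, 1, 1, 1, 1, 1, 1, 1, 1, 1, 1, 1, 1].
n − c = 115 − 46 = 69; sign = (−1)^69 = -1.
Zolotarev: (47|115) = -1, matching the cycle-count sign.

-1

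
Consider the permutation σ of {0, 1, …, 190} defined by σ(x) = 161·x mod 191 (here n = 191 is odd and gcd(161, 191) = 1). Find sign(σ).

Orbit of 125 under x↦161x: [125, 70, 1, 161, 136, 122, 160]… (length divides ord_191(161)).
π_161 has 6 disjoint cycles with lengths [38, 38, 38, 38, 38, 1] on {0,…,190}.
191 − 6 = 185 transpositions; sign(π) = (−1)^185 = -1.

-1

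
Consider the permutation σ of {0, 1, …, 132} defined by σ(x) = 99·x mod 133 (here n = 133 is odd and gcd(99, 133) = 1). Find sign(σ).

+1

Trace 85: π^k(85) = [85, 36, 106, 120, 43, 1, 99] for k=0..6.
The orbit structure of x ↦ 99x mod 133: 21 orbits of sizes [9, 9, 9, 9, 9, 9, 9, 9, 9, 9, 9, 9, 9, 9, 1, 1, 1, 1, 1, 1, 1].
With 21 cycles on 133 points, sign = (−1)^{133−21} = +1.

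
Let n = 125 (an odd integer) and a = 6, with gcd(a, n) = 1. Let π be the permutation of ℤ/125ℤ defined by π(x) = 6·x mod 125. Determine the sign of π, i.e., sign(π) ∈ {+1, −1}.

+1

Trace 41: π^k(41) = [41, 121, 101, 106, 11, 66, 21] for k=0..6.
Cycle lengths of π_6 on ℤ/125ℤ: [25, 25, 25, 25, 5, 5, 5, 5, 1, 1, 1, 1, 1]; 13 cycles in total.
Σ(ℓ_i−1) = 125−13 = 112; sign = (−1)^112 = +1.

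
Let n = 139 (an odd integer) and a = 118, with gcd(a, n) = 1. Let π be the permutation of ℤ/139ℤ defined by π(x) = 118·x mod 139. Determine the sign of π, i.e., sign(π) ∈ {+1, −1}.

Trace 106: π^k(106) = [106, 137, 42, 91, 35, 99, 6] for k=0..6.
Cycle lengths of π_118 on ℤ/139ℤ: [69, 69, 1]; 3 cycles in total.
With 3 cycles on 139 points, sign = (−1)^{139−3} = +1.
The Jacobi symbol (118|139) = +1 (Zolotarev) agrees.

+1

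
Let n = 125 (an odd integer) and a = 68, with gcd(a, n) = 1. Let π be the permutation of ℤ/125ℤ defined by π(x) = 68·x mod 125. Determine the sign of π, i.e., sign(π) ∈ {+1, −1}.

-1

Orbit of 57 under x↦68x: [57, 1, 68, 124]… (length divides ord_125(68)).
32 cycles of lengths [4, 4, 4, 4, 4, 4, 4, 4, 4, 4, 4, 4, 4, 4, 4, 4, 4, 4, 4, 4, 4, 4, 4, 4, 4, 4, 4, 4, 4, 4, 4, 1].
125 − 32 = 93 transpositions; sign(π) = (−1)^93 = -1.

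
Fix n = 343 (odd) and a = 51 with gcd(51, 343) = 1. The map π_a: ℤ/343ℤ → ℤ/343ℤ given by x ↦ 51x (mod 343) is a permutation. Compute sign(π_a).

+1

Orbit of 303 under x↦51x: [303, 18, 232, 170, 95, 43, 135]… (length divides ord_343(51)).
The orbit structure of x ↦ 51x mod 343: 7 orbits of sizes [147, 147, 21, 21, 3, 3, 1].
sign(π) = (−1)^{n − #cycles} = (−1)^{343−7} = (−1)^336 = +1.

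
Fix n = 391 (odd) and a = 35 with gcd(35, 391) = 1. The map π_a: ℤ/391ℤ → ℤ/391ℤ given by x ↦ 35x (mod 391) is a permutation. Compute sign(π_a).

Orbit of 188 under x↦35x: [188, 324, 1, 35, 52, 256, 358]… (length divides ord_391(35)).
Decompose π into cycles: lengths [11, 11, 11, 11, 11, 11, 11, 11, 11, 11, 11, 11, 11, 11, 11, 11, 11, 11, 11, 11, 11, 11, 11, 11, 11, 11, 11, 11, 11, 11, 11, 11, 11, 11, 1, 1, 1, 1, 1, 1, 1, 1, 1, 1, 1, 1, 1, 1, 1, 1, 1] (51 cycles, including the fixed point 0).
391 − 51 = 340 transpositions; sign(π) = (−1)^340 = +1.
Via Zolotarev, sign(π_{35}) = (35|391) = +1.

+1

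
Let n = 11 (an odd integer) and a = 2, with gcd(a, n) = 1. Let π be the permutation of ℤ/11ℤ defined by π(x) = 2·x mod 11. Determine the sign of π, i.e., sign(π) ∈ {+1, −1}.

Start at x=10: 10 → 9 → 7 → 3 → 6 → 1 → 2 → … (one orbit).
Decompose π into cycles: lengths [10, 1] (2 cycles, including the fixed point 0).
With 2 cycles on 11 points, sign = (−1)^{11−2} = -1.

-1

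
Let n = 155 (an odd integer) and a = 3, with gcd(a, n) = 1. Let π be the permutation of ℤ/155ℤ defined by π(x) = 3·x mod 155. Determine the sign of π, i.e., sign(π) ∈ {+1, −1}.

Trace 58: π^k(58) = [58, 19, 57, 16, 48, 144, 122] for k=0..6.
Decompose π into cycles: lengths [60, 60, 30, 4, 1] (5 cycles, including the fixed point 0).
With 5 cycles on 155 points, sign = (−1)^{155−5} = +1.

+1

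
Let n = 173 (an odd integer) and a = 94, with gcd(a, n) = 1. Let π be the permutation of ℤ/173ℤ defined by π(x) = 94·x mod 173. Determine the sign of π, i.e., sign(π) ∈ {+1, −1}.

-1

Orbit of 22 under x↦94x: [22, 165, 113, 69, 85, 32, 67]… (length divides ord_173(94)).
The orbit structure of x ↦ 94x mod 173: 2 orbits of sizes [172, 1].
Σ(ℓ_i−1) = 173−2 = 171; sign = (−1)^171 = -1.
(94|173)_J = -1 (Zolotarev's lemma cross-check).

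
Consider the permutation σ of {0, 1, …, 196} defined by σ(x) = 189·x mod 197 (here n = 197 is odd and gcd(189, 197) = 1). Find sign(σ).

-1

Orbit of 132 under x↦189x: [132, 126, 174, 184, 104, 153, 155]… (length divides ord_197(189)).
2 cycles of lengths [196, 1].
With 2 cycles on 197 points, sign = (−1)^{197−2} = -1.
The Jacobi symbol (189|197) = -1 (Zolotarev) agrees.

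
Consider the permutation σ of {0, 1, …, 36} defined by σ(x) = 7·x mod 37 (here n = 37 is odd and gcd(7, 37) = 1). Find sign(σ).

Orbit of 34 under x↦7x: [34, 16, 1, 7, 12, 10, 33]… (length divides ord_37(7)).
Decompose π into cycles: lengths [9, 9, 9, 9, 1] (5 cycles, including the fixed point 0).
With 5 cycles on 37 points, sign = (−1)^{37−5} = +1.

+1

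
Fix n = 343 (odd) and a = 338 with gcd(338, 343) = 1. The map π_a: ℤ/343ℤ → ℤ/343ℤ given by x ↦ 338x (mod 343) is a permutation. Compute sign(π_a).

Start at x=149: 149 → 284 → 295 → 240 → 172 → 169 → 184 → … (one orbit).
Decompose π into cycles: lengths [147, 147, 21, 21, 3, 3, 1] (7 cycles, including the fixed point 0).
With 7 cycles on 343 points, sign = (−1)^{343−7} = +1.

+1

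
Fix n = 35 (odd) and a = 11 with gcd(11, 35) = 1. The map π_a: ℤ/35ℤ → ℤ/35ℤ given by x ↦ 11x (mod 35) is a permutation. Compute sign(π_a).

+1

Start at x=16: 16 → 1 → 11 → 16 (one orbit).
Decompose π into cycles: lengths [3, 3, 3, 3, 3, 3, 3, 3, 3, 3, 1, 1, 1, 1, 1] (15 cycles, including the fixed point 0).
15 cycles on 35: each ℓ→(−1)^(ℓ−1), product (−1)^20 = +1.
Via Zolotarev, sign(π_{11}) = (11|35) = +1.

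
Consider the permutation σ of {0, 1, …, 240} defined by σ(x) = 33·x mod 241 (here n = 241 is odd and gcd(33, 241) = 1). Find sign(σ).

-1

Start at x=28: 28 → 201 → 126 → 61 → 85 → 154 → 21 → … (one orbit).
Cycle lengths of π_33 on ℤ/241ℤ: [80, 80, 80, 1]; 4 cycles in total.
241 − 4 = 237 transpositions; sign(π) = (−1)^237 = -1.
Check: (33/241) = -1 by Zolotarev.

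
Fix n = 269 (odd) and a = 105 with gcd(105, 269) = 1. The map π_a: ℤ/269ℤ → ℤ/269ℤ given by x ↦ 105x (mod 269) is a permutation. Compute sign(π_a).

+1

Orbit of 25 under x↦105x: [25, 204, 169, 260, 131, 36, 14]… (length divides ord_269(105)).
The orbit structure of x ↦ 105x mod 269: 5 orbits of sizes [67, 67, 67, 67, 1].
269 − 5 = 264 transpositions; sign(π) = (−1)^264 = +1.
Zolotarev: (105|269) = +1, matching the cycle-count sign.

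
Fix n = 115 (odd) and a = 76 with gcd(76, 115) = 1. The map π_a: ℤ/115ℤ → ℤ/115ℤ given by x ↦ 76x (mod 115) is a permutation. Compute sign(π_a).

-1

Trace 96: π^k(96) = [96, 51, 81, 61, 36, 91, 16] for k=0..6.
The orbit structure of x ↦ 76x mod 115: 10 orbits of sizes [22, 22, 22, 22, 22, 1, 1, 1, 1, 1].
Σ(ℓ_i−1) = 115−10 = 105; sign = (−1)^105 = -1.
Zolotarev: (76|115) = -1, matching the cycle-count sign.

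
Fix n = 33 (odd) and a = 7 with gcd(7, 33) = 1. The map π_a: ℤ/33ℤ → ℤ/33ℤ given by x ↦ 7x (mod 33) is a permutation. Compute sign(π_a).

-1

Trace 19: π^k(19) = [19, 1, 7, 16, 13, 25, 10] for k=0..6.
Cycle lengths of π_7 on ℤ/33ℤ: [10, 10, 10, 1, 1, 1]; 6 cycles in total.
sign(π) = (−1)^{n − #cycles} = (−1)^{33−6} = (−1)^27 = -1.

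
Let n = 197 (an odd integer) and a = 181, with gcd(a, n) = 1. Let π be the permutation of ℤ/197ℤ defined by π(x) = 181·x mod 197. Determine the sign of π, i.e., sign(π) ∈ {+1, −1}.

+1

Start at x=187: 187 → 160 → 1 → 181 → 59 → 41 → 132 → … (one orbit).
3 cycles of lengths [98, 98, 1].
With 3 cycles on 197 points, sign = (−1)^{197−3} = +1.
(181|197)_J = +1 (Zolotarev's lemma cross-check).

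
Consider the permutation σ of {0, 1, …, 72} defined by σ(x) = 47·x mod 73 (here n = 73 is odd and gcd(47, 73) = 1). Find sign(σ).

-1

Trace 26: π^k(26) = [26, 54, 56, 4, 42, 3, 68] for k=0..6.
π_47 has 2 disjoint cycles with lengths [72, 1] on {0,…,72}.
2 cycles on 73: each ℓ→(−1)^(ℓ−1), product (−1)^71 = -1.
Zolotarev: (47|73) = -1, matching the cycle-count sign.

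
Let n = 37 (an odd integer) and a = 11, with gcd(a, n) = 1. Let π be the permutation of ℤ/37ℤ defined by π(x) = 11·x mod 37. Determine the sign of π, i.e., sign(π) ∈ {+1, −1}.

Orbit of 10 under x↦11x: [10, 36, 26, 27, 1, 11]… (length divides ord_37(11)).
The orbit structure of x ↦ 11x mod 37: 7 orbits of sizes [6, 6, 6, 6, 6, 6, 1].
37 − 7 = 30 transpositions; sign(π) = (−1)^30 = +1.
Check: (11/37) = +1 by Zolotarev.

+1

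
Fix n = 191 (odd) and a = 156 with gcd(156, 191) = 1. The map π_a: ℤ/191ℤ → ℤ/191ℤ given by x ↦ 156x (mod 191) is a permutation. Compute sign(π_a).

+1

Orbit of 24 under x↦156x: [24, 115, 177, 108, 40, 128, 104]… (length divides ord_191(156)).
Decompose π into cycles: lengths [95, 95, 1] (3 cycles, including the fixed point 0).
sign(π) = (−1)^{n − #cycles} = (−1)^{191−3} = (−1)^188 = +1.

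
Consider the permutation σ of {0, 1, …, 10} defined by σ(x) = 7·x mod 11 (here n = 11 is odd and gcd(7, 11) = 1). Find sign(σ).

Orbit of 8 under x↦7x: [8, 1, 7, 5, 2, 3, 10]… (length divides ord_11(7)).
Cycle type of π: 10 + 1; total 2 cycles.
2 cycles on 11: each ℓ→(−1)^(ℓ−1), product (−1)^9 = -1.

-1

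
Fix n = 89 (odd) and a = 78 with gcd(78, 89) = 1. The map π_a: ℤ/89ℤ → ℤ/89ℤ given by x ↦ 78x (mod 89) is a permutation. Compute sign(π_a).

+1

Start at x=32: 32 → 4 → 45 → 39 → 16 → 2 → 67 → … (one orbit).
Cycle type of π: 11×8 + 1; total 9 cycles.
89 − 9 = 80 transpositions; sign(π) = (−1)^80 = +1.
Via Zolotarev, sign(π_{78}) = (78|89) = +1.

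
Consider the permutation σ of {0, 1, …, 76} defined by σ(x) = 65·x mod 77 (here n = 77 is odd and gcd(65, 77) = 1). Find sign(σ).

Orbit of 67 under x↦65x: [67, 43, 23, 32, 1, 65]… (length divides ord_77(65)).
Cycle lengths of π_65 on ℤ/77ℤ: [6, 6, 6, 6, 6, 6, 6, 6, 6, 6, 3, 3, 2, 2, 2, 2, 2, 1]; 18 cycles in total.
sign(π) = (−1)^{n − #cycles} = (−1)^{77−18} = (−1)^59 = -1.

-1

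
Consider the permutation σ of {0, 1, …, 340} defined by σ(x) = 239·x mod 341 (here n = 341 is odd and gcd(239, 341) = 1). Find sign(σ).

Start at x=256: 256 → 145 → 214 → 337 → 67 → 327 → 64 → … (one orbit).
Decompose π into cycles: lengths [30, 30, 30, 30, 30, 30, 30, 30, 30, 30, 30, 10, 1] (13 cycles, including the fixed point 0).
sign(π) = (−1)^{n − #cycles} = (−1)^{341−13} = (−1)^328 = +1.
Via Zolotarev, sign(π_{239}) = (239|341) = +1.

+1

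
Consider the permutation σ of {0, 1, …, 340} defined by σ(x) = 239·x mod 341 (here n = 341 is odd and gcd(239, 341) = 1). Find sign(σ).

Trace 224: π^k(224) = [224, 340, 102, 167, 16, 73, 56] for k=0..6.
π_239 has 13 disjoint cycles with lengths [30, 30, 30, 30, 30, 30, 30, 30, 30, 30, 30, 10, 1] on {0,…,340}.
With 13 cycles on 341 points, sign = (−1)^{341−13} = +1.

+1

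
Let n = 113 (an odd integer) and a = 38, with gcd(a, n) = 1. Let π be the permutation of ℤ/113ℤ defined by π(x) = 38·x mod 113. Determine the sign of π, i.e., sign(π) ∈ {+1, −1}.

Start at x=91: 91 → 68 → 98 → 108 → 36 → 12 → 4 → … (one orbit).
π_38 has 2 disjoint cycles with lengths [112, 1] on {0,…,112}.
2 cycles on 113: each ℓ→(−1)^(ℓ−1), product (−1)^111 = -1.
Check: (38/113) = -1 by Zolotarev.

-1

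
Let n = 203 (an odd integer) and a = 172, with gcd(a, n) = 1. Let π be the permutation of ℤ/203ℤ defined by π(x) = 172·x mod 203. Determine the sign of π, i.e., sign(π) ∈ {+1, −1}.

-1

Trace 36: π^k(36) = [36, 102, 86, 176, 25, 37, 71] for k=0..6.
Cycle type of π: 84×2 + 28 + 3×2 + 1; total 6 cycles.
n − c = 203 − 6 = 197; sign = (−1)^197 = -1.
Check: (172/203) = -1 by Zolotarev.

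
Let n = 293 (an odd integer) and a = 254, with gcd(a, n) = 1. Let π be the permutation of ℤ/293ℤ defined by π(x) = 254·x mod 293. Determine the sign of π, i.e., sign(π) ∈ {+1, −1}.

+1

Start at x=81: 81 → 64 → 141 → 68 → 278 → 292 → 39 → … (one orbit).
3 cycles of lengths [146, 146, 1].
n − c = 293 − 3 = 290; sign = (−1)^290 = +1.
Zolotarev: (254|293) = +1, matching the cycle-count sign.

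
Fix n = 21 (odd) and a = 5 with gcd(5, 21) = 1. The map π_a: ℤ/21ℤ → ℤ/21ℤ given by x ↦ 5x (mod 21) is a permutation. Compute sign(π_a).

Orbit of 20 under x↦5x: [20, 16, 17, 1, 5, 4]… (length divides ord_21(5)).
5 cycles of lengths [6, 6, 6, 2, 1].
21 − 5 = 16 transpositions; sign(π) = (−1)^16 = +1.
Zolotarev: (5|21) = +1, matching the cycle-count sign.

+1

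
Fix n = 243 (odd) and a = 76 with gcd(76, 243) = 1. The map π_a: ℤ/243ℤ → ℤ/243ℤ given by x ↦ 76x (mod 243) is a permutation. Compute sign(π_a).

Trace 13: π^k(13) = [13, 16, 1, 76, 187, 118, 220] for k=0..6.
π_76 has 11 disjoint cycles with lengths [81, 81, 27, 27, 9, 9, 3, 3, 1, 1, 1] on {0,…,242}.
243 − 11 = 232 transpositions; sign(π) = (−1)^232 = +1.
Check: (76/243) = +1 by Zolotarev.

+1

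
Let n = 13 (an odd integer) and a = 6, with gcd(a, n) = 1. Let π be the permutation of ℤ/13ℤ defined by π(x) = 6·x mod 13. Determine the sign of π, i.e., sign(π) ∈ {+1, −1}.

-1

Trace 7: π^k(7) = [7, 3, 5, 4, 11, 1, 6] for k=0..6.
π_6 has 2 disjoint cycles with lengths [12, 1] on {0,…,12}.
2 cycles on 13: each ℓ→(−1)^(ℓ−1), product (−1)^11 = -1.
Via Zolotarev, sign(π_{6}) = (6|13) = -1.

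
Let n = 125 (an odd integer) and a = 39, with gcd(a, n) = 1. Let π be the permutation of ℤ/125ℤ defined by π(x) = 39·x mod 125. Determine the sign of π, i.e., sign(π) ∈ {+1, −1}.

+1

Trace 11: π^k(11) = [11, 54, 106, 9, 101, 64, 121] for k=0..6.
Cycle type of π: 50×2 + 10×2 + 2×2 + 1; total 7 cycles.
n − c = 125 − 7 = 118; sign = (−1)^118 = +1.
Zolotarev: (39|125) = +1, matching the cycle-count sign.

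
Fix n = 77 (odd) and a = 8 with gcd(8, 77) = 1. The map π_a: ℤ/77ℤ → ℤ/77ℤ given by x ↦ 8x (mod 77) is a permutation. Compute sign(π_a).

Orbit of 64 under x↦8x: [64, 50, 15, 43, 36, 57, 71]… (length divides ord_77(8)).
Decompose π into cycles: lengths [10, 10, 10, 10, 10, 10, 10, 1, 1, 1, 1, 1, 1, 1] (14 cycles, including the fixed point 0).
sign(π) = (−1)^{n − #cycles} = (−1)^{77−14} = (−1)^63 = -1.

-1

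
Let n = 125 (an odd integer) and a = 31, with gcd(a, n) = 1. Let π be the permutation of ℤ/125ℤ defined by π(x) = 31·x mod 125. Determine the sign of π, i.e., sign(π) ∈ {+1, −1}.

Trace 56: π^k(56) = [56, 111, 66, 46, 51, 81, 11] for k=0..6.
Cycle type of π: 25×4 + 5×4 + 1×5; total 13 cycles.
Σ(ℓ_i−1) = 125−13 = 112; sign = (−1)^112 = +1.
The Jacobi symbol (31|125) = +1 (Zolotarev) agrees.

+1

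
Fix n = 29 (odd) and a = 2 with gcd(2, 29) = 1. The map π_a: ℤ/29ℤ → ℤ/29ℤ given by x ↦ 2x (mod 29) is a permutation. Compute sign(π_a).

-1

Orbit of 16 under x↦2x: [16, 3, 6, 12, 24, 19, 9]… (length divides ord_29(2)).
The orbit structure of x ↦ 2x mod 29: 2 orbits of sizes [28, 1].
n − c = 29 − 2 = 27; sign = (−1)^27 = -1.
(2|29)_J = -1 (Zolotarev's lemma cross-check).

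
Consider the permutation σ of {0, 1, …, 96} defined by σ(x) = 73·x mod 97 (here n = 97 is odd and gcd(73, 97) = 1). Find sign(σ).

+1

Orbit of 61 under x↦73x: [61, 88, 22, 54, 62, 64, 16]… (length divides ord_97(73)).
π_73 has 5 disjoint cycles with lengths [24, 24, 24, 24, 1] on {0,…,96}.
Σ(ℓ_i−1) = 97−5 = 92; sign = (−1)^92 = +1.
The Jacobi symbol (73|97) = +1 (Zolotarev) agrees.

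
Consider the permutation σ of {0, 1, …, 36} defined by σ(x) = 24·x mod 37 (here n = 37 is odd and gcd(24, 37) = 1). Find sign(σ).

-1

Start at x=33: 33 → 15 → 27 → 19 → 12 → 29 → 30 → … (one orbit).
Decompose π into cycles: lengths [36, 1] (2 cycles, including the fixed point 0).
sign(π) = (−1)^{n − #cycles} = (−1)^{37−2} = (−1)^35 = -1.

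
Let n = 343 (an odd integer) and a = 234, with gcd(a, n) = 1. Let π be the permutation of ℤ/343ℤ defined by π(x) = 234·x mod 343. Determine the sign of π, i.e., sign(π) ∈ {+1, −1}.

Trace 212: π^k(212) = [212, 216, 123, 313, 183, 290, 289] for k=0..6.
The orbit structure of x ↦ 234x mod 343: 4 orbits of sizes [294, 42, 6, 1].
n − c = 343 − 4 = 339; sign = (−1)^339 = -1.
Via Zolotarev, sign(π_{234}) = (234|343) = -1.

-1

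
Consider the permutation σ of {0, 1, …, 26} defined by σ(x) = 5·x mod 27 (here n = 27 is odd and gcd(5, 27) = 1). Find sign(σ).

Trace 1: π^k(1) = [1, 5, 25, 17, 4, 20, 19] for k=0..6.
The orbit structure of x ↦ 5x mod 27: 4 orbits of sizes [18, 6, 2, 1].
With 4 cycles on 27 points, sign = (−1)^{27−4} = -1.
Via Zolotarev, sign(π_{5}) = (5|27) = -1.

-1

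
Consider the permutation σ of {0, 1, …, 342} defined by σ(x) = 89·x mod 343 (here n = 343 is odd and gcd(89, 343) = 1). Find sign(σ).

-1

Orbit of 240 under x↦89x: [240, 94, 134, 264, 172, 216, 16]… (length divides ord_343(89)).
Cycle type of π: 294 + 42 + 6 + 1; total 4 cycles.
343 − 4 = 339 transpositions; sign(π) = (−1)^339 = -1.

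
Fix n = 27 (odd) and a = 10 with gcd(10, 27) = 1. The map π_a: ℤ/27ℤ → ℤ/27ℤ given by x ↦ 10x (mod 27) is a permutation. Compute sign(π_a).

+1

Orbit of 10 under x↦10x: [10, 19, 1]… (length divides ord_27(10)).
Cycle lengths of π_10 on ℤ/27ℤ: [3, 3, 3, 3, 3, 3, 1, 1, 1, 1, 1, 1, 1, 1, 1]; 15 cycles in total.
27 − 15 = 12 transpositions; sign(π) = (−1)^12 = +1.
(10|27)_J = +1 (Zolotarev's lemma cross-check).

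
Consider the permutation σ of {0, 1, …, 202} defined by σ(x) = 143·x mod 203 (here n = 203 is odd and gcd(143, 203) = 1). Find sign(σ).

Start at x=143: 143 → 149 → 195 → 74 → 26 → 64 → 17 → … (one orbit).
Cycle type of π: 84×2 + 28 + 6 + 1; total 5 cycles.
203 − 5 = 198 transpositions; sign(π) = (−1)^198 = +1.

+1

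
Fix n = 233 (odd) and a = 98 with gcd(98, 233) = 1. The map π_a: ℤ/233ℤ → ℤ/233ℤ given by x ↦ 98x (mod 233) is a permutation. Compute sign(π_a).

+1

Trace 2: π^k(2) = [2, 196, 102, 210, 76, 225, 148] for k=0..6.
Cycle type of π: 58×4 + 1; total 5 cycles.
233 − 5 = 228 transpositions; sign(π) = (−1)^228 = +1.
Check: (98/233) = +1 by Zolotarev.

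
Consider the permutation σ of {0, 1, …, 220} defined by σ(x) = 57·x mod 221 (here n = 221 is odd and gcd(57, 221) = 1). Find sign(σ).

Orbit of 190 under x↦57x: [190, 1, 57, 155, 216, 157, 109]… (length divides ord_221(57)).
The orbit structure of x ↦ 57x mod 221: 17 orbits of sizes [16, 16, 16, 16, 16, 16, 16, 16, 16, 16, 16, 16, 16, 4, 4, 4, 1].
n − c = 221 − 17 = 204; sign = (−1)^204 = +1.

+1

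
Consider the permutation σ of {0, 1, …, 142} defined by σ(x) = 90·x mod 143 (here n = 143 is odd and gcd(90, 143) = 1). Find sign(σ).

Start at x=1: 1 → 90 → 92 → 129 → 27 → 142 → 53 → … (one orbit).
π_90 has 20 disjoint cycles with lengths [10, 10, 10, 10, 10, 10, 10, 10, 10, 10, 10, 10, 10, 2, 2, 2, 2, 2, 2, 1] on {0,…,142}.
n − c = 143 − 20 = 123; sign = (−1)^123 = -1.

-1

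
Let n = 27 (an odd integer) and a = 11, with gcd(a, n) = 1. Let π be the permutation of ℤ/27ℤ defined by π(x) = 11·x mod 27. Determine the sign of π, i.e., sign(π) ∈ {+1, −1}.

Trace 11: π^k(11) = [11, 13, 8, 7, 23, 10, 2] for k=0..6.
The orbit structure of x ↦ 11x mod 27: 4 orbits of sizes [18, 6, 2, 1].
Σ(ℓ_i−1) = 27−4 = 23; sign = (−1)^23 = -1.

-1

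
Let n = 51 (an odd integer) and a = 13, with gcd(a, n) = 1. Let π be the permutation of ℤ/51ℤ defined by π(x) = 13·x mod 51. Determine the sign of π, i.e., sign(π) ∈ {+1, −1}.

+1

Orbit of 13 under x↦13x: [13, 16, 4, 1]… (length divides ord_51(13)).
The orbit structure of x ↦ 13x mod 51: 15 orbits of sizes [4, 4, 4, 4, 4, 4, 4, 4, 4, 4, 4, 4, 1, 1, 1].
Σ(ℓ_i−1) = 51−15 = 36; sign = (−1)^36 = +1.
The Jacobi symbol (13|51) = +1 (Zolotarev) agrees.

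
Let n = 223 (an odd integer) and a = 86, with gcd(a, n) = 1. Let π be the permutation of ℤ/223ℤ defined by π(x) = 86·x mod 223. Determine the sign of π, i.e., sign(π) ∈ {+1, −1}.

Start at x=179: 179 → 7 → 156 → 36 → 197 → 217 → 153 → … (one orbit).
The orbit structure of x ↦ 86x mod 223: 3 orbits of sizes [111, 111, 1].
3 cycles on 223: each ℓ→(−1)^(ℓ−1), product (−1)^220 = +1.

+1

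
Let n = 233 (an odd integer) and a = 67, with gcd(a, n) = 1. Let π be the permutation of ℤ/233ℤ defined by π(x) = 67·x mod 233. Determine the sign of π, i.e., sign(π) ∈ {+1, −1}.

-1

Start at x=59: 59 → 225 → 163 → 203 → 87 → 4 → 35 → … (one orbit).
2 cycles of lengths [232, 1].
n − c = 233 − 2 = 231; sign = (−1)^231 = -1.
(67|233)_J = -1 (Zolotarev's lemma cross-check).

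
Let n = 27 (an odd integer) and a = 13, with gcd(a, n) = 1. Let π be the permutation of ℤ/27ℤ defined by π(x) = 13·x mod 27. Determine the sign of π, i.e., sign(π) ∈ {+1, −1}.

Trace 25: π^k(25) = [25, 1, 13, 7, 10, 22, 16] for k=0..6.
Cycle type of π: 9×2 + 3×2 + 1×3; total 7 cycles.
Σ(ℓ_i−1) = 27−7 = 20; sign = (−1)^20 = +1.

+1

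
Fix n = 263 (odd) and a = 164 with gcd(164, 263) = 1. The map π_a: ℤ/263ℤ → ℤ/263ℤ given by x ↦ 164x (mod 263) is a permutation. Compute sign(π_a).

Orbit of 163 under x↦164x: [163, 169, 101, 258, 232, 176, 197]… (length divides ord_263(164)).
Cycle lengths of π_164 on ℤ/263ℤ: [262, 1]; 2 cycles in total.
Σ(ℓ_i−1) = 263−2 = 261; sign = (−1)^261 = -1.
Via Zolotarev, sign(π_{164}) = (164|263) = -1.

-1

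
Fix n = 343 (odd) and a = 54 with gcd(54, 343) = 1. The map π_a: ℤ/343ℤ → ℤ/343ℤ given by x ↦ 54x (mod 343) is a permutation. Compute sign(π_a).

Start at x=141: 141 → 68 → 242 → 34 → 121 → 17 → 232 → … (one orbit).
Cycle type of π: 294 + 42 + 6 + 1; total 4 cycles.
343 − 4 = 339 transpositions; sign(π) = (−1)^339 = -1.
The Jacobi symbol (54|343) = -1 (Zolotarev) agrees.

-1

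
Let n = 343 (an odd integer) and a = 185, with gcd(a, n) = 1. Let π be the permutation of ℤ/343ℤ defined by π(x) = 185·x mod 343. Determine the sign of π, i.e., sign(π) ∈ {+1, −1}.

-1

Start at x=242: 242 → 180 → 29 → 220 → 226 → 307 → 200 → … (one orbit).
π_185 has 4 disjoint cycles with lengths [294, 42, 6, 1] on {0,…,342}.
n − c = 343 − 4 = 339; sign = (−1)^339 = -1.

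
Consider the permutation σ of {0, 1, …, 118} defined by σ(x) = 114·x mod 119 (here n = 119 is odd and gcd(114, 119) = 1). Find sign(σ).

Orbit of 22 under x↦114x: [22, 9, 74, 106, 65, 32, 78]… (length divides ord_119(114)).
Cycle lengths of π_114 on ℤ/119ℤ: [48, 48, 16, 3, 3, 1]; 6 cycles in total.
n − c = 119 − 6 = 113; sign = (−1)^113 = -1.
Check: (114/119) = -1 by Zolotarev.

-1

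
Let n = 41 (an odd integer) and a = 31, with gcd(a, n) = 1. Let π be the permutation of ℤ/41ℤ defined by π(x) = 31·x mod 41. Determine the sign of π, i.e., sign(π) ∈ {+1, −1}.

+1

Orbit of 40 under x↦31x: [40, 10, 23, 16, 4, 1, 31]… (length divides ord_41(31)).
The orbit structure of x ↦ 31x mod 41: 5 orbits of sizes [10, 10, 10, 10, 1].
sign(π) = (−1)^{n − #cycles} = (−1)^{41−5} = (−1)^36 = +1.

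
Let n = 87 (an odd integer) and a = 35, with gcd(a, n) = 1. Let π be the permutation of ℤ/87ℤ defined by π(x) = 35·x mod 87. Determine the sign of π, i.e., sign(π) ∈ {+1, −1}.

Trace 71: π^k(71) = [71, 49, 62, 82, 86, 52, 80] for k=0..6.
8 cycles of lengths [14, 14, 14, 14, 14, 14, 2, 1].
Σ(ℓ_i−1) = 87−8 = 79; sign = (−1)^79 = -1.

-1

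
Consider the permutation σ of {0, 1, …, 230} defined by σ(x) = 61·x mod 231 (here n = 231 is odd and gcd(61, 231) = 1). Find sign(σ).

Start at x=139: 139 → 163 → 10 → 148 → 19 → 4 → 13 → … (one orbit).
π_61 has 15 disjoint cycles with lengths [30, 30, 30, 30, 30, 30, 10, 10, 10, 6, 6, 6, 1, 1, 1] on {0,…,230}.
Σ(ℓ_i−1) = 231−15 = 216; sign = (−1)^216 = +1.
Zolotarev: (61|231) = +1, matching the cycle-count sign.

+1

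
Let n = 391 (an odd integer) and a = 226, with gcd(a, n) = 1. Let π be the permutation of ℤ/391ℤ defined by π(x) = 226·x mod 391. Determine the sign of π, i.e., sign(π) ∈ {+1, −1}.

Trace 242: π^k(242) = [242, 343, 100, 313, 358, 362, 93] for k=0..6.
5 cycles of lengths [176, 176, 22, 16, 1].
With 5 cycles on 391 points, sign = (−1)^{391−5} = +1.

+1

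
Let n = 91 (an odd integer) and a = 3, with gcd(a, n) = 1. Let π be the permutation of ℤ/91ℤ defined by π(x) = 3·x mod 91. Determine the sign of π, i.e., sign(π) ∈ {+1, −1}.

Trace 81: π^k(81) = [81, 61, 1, 3, 9, 27] for k=0..5.
18 cycles of lengths [6, 6, 6, 6, 6, 6, 6, 6, 6, 6, 6, 6, 6, 3, 3, 3, 3, 1].
sign(π) = (−1)^{n − #cycles} = (−1)^{91−18} = (−1)^73 = -1.
(3|91)_J = -1 (Zolotarev's lemma cross-check).

-1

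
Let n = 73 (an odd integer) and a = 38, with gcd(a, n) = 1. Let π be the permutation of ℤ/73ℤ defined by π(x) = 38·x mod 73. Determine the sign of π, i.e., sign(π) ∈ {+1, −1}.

Orbit of 54 under x↦38x: [54, 8, 12, 18, 27, 4, 6]… (length divides ord_73(38)).
The orbit structure of x ↦ 38x mod 73: 3 orbits of sizes [36, 36, 1].
sign(π) = (−1)^{n − #cycles} = (−1)^{73−3} = (−1)^70 = +1.

+1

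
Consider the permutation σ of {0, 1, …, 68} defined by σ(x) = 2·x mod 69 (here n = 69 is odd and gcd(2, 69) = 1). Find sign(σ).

-1

Trace 55: π^k(55) = [55, 41, 13, 26, 52, 35, 1] for k=0..6.
Cycle type of π: 22×2 + 11×2 + 2 + 1; total 6 cycles.
69 − 6 = 63 transpositions; sign(π) = (−1)^63 = -1.
(2|69)_J = -1 (Zolotarev's lemma cross-check).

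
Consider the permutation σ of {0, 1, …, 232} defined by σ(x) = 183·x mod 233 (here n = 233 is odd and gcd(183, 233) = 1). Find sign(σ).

Trace 4: π^k(4) = [4, 33, 214, 18, 32, 31, 81] for k=0..6.
Cycle lengths of π_183 on ℤ/233ℤ: [116, 116, 1]; 3 cycles in total.
With 3 cycles on 233 points, sign = (−1)^{233−3} = +1.
The Jacobi symbol (183|233) = +1 (Zolotarev) agrees.

+1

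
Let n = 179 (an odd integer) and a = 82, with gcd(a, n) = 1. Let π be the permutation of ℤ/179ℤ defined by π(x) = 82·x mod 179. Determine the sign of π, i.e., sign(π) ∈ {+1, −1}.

Start at x=45: 45 → 110 → 70 → 12 → 89 → 138 → 39 → … (one orbit).
Decompose π into cycles: lengths [89, 89, 1] (3 cycles, including the fixed point 0).
sign(π) = (−1)^{n − #cycles} = (−1)^{179−3} = (−1)^176 = +1.
(82|179)_J = +1 (Zolotarev's lemma cross-check).

+1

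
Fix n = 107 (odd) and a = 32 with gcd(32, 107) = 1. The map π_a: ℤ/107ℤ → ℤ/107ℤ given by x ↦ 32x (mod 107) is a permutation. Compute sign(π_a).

-1

Trace 54: π^k(54) = [54, 16, 84, 13, 95, 44, 17] for k=0..6.
The orbit structure of x ↦ 32x mod 107: 2 orbits of sizes [106, 1].
n − c = 107 − 2 = 105; sign = (−1)^105 = -1.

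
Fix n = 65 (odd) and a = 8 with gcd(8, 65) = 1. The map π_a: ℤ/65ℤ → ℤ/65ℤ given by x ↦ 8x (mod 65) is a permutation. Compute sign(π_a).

Orbit of 57 under x↦8x: [57, 1, 8, 64]… (length divides ord_65(8)).
Cycle lengths of π_8 on ℤ/65ℤ: [4, 4, 4, 4, 4, 4, 4, 4, 4, 4, 4, 4, 4, 4, 4, 4, 1]; 17 cycles in total.
65 − 17 = 48 transpositions; sign(π) = (−1)^48 = +1.
Zolotarev: (8|65) = +1, matching the cycle-count sign.

+1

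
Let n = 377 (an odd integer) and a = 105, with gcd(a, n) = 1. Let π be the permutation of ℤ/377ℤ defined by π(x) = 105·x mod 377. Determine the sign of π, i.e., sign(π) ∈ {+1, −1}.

Start at x=365: 365 → 248 → 27 → 196 → 222 → 313 → 66 → … (one orbit).
π_105 has 26 disjoint cycles with lengths [28, 28, 28, 28, 28, 28, 28, 28, 28, 28, 28, 28, 28, 1, 1, 1, 1, 1, 1, 1, 1, 1, 1, 1, 1, 1] on {0,…,376}.
Σ(ℓ_i−1) = 377−26 = 351; sign = (−1)^351 = -1.
Via Zolotarev, sign(π_{105}) = (105|377) = -1.

-1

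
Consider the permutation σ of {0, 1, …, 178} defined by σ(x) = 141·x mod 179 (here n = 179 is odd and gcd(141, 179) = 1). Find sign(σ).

Trace 93: π^k(93) = [93, 46, 42, 15, 146, 1, 141] for k=0..6.
3 cycles of lengths [89, 89, 1].
3 cycles on 179: each ℓ→(−1)^(ℓ−1), product (−1)^176 = +1.

+1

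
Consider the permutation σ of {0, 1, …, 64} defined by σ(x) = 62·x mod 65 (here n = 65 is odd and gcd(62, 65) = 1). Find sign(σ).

Trace 62: π^k(62) = [62, 9, 38, 16, 17, 14, 23] for k=0..6.
Cycle type of π: 12×4 + 6×2 + 4 + 1; total 8 cycles.
8 cycles on 65: each ℓ→(−1)^(ℓ−1), product (−1)^57 = -1.
Via Zolotarev, sign(π_{62}) = (62|65) = -1.

-1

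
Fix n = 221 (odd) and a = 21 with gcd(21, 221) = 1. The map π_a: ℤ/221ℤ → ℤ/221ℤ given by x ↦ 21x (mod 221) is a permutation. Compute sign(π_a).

-1

Orbit of 220 under x↦21x: [220, 200, 1, 21]… (length divides ord_221(21)).
Cycle type of π: 4×55 + 1; total 56 cycles.
221 − 56 = 165 transpositions; sign(π) = (−1)^165 = -1.
Check: (21/221) = -1 by Zolotarev.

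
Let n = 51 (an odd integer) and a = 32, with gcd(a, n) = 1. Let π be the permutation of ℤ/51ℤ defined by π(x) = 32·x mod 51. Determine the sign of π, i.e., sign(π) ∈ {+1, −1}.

-1

Trace 26: π^k(26) = [26, 16, 2, 13, 8, 1, 32] for k=0..6.
The orbit structure of x ↦ 32x mod 51: 8 orbits of sizes [8, 8, 8, 8, 8, 8, 2, 1].
n − c = 51 − 8 = 43; sign = (−1)^43 = -1.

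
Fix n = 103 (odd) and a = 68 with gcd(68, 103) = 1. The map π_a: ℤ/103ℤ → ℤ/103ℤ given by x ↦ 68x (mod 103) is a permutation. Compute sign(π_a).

+1

Start at x=38: 38 → 9 → 97 → 4 → 66 → 59 → 98 → … (one orbit).
Cycle lengths of π_68 on ℤ/103ℤ: [51, 51, 1]; 3 cycles in total.
3 cycles on 103: each ℓ→(−1)^(ℓ−1), product (−1)^100 = +1.
Check: (68/103) = +1 by Zolotarev.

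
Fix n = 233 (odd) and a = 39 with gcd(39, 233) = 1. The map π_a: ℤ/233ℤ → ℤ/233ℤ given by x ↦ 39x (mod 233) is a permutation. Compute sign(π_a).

Start at x=101: 101 → 211 → 74 → 90 → 15 → 119 → 214 → … (one orbit).
π_39 has 2 disjoint cycles with lengths [232, 1] on {0,…,232}.
Σ(ℓ_i−1) = 233−2 = 231; sign = (−1)^231 = -1.
The Jacobi symbol (39|233) = -1 (Zolotarev) agrees.

-1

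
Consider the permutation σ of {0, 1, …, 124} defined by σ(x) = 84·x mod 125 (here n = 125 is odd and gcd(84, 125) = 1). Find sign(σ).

+1

Start at x=76: 76 → 9 → 6 → 4 → 86 → 99 → 66 → … (one orbit).
7 cycles of lengths [50, 50, 10, 10, 2, 2, 1].
n − c = 125 − 7 = 118; sign = (−1)^118 = +1.
The Jacobi symbol (84|125) = +1 (Zolotarev) agrees.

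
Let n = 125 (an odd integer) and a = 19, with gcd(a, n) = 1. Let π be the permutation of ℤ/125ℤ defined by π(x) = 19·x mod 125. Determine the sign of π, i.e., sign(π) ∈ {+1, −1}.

Trace 16: π^k(16) = [16, 54, 26, 119, 11, 84, 96] for k=0..6.
7 cycles of lengths [50, 50, 10, 10, 2, 2, 1].
Σ(ℓ_i−1) = 125−7 = 118; sign = (−1)^118 = +1.

+1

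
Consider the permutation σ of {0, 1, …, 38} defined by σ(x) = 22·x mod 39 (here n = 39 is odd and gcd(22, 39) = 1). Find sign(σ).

Trace 22: π^k(22) = [22, 16, 1] for k=0..2.
15 cycles of lengths [3, 3, 3, 3, 3, 3, 3, 3, 3, 3, 3, 3, 1, 1, 1].
With 15 cycles on 39 points, sign = (−1)^{39−15} = +1.

+1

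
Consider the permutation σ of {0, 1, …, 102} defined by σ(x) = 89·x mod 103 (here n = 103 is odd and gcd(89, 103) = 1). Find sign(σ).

-1

Start at x=80: 80 → 13 → 24 → 76 → 69 → 64 → 31 → … (one orbit).
Cycle lengths of π_89 on ℤ/103ℤ: [34, 34, 34, 1]; 4 cycles in total.
Σ(ℓ_i−1) = 103−4 = 99; sign = (−1)^99 = -1.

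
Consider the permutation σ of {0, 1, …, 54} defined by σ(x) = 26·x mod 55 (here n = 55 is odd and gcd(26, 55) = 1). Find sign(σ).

+1

Start at x=31: 31 → 36 → 1 → 26 → 16 → 31 (one orbit).
Cycle type of π: 5×10 + 1×5; total 15 cycles.
55 − 15 = 40 transpositions; sign(π) = (−1)^40 = +1.
(26|55)_J = +1 (Zolotarev's lemma cross-check).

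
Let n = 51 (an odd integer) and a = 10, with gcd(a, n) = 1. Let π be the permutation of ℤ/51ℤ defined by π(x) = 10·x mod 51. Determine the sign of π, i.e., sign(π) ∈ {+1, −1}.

-1

Start at x=1: 1 → 10 → 49 → 31 → 4 → 40 → 43 → … (one orbit).
Cycle type of π: 16×3 + 1×3; total 6 cycles.
sign(π) = (−1)^{n − #cycles} = (−1)^{51−6} = (−1)^45 = -1.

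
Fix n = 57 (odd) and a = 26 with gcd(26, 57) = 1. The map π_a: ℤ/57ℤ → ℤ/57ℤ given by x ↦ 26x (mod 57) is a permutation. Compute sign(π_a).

-1

Start at x=11: 11 → 1 → 26 → 49 → 20 → 7 → 11 (one orbit).
Cycle lengths of π_26 on ℤ/57ℤ: [6, 6, 6, 6, 6, 6, 3, 3, 3, 3, 3, 3, 2, 1]; 14 cycles in total.
With 14 cycles on 57 points, sign = (−1)^{57−14} = -1.
(26|57)_J = -1 (Zolotarev's lemma cross-check).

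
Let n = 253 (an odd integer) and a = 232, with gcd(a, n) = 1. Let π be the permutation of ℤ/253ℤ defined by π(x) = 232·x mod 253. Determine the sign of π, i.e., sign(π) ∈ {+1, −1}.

+1

Trace 177: π^k(177) = [177, 78, 133, 243, 210, 144, 12] for k=0..6.
Cycle type of π: 11×22 + 1×11; total 33 cycles.
Σ(ℓ_i−1) = 253−33 = 220; sign = (−1)^220 = +1.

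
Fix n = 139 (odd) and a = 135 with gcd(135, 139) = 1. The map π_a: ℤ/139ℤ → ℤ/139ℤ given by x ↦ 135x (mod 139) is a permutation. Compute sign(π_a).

Start at x=60: 60 → 38 → 126 → 52 → 70 → 137 → 8 → … (one orbit).
Cycle lengths of π_135 on ℤ/139ℤ: [138, 1]; 2 cycles in total.
Σ(ℓ_i−1) = 139−2 = 137; sign = (−1)^137 = -1.
Via Zolotarev, sign(π_{135}) = (135|139) = -1.

-1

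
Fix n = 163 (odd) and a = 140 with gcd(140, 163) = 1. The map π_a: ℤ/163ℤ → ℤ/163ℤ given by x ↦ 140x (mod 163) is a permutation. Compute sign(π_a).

Trace 104: π^k(104) = [104, 53, 85, 1, 140, 40, 58] for k=0..6.
The orbit structure of x ↦ 140x mod 163: 19 orbits of sizes [9, 9, 9, 9, 9, 9, 9, 9, 9, 9, 9, 9, 9, 9, 9, 9, 9, 9, 1].
sign(π) = (−1)^{n − #cycles} = (−1)^{163−19} = (−1)^144 = +1.
(140|163)_J = +1 (Zolotarev's lemma cross-check).

+1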